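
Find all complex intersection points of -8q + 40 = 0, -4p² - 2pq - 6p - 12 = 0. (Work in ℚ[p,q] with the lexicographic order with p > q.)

{(-3, 5), (-1, 5)}

Compute a lex Gröbner basis by Buchberger's algorithm.
f_1 = -8q + 40, LT = q.
f_2 = -4p² - 2pq - 6p - 12, LT = p².

The S-polynomials (S(f_1,f_2)) all reduce to 0 modulo the current basis, so we have a Gröbner basis.
Inter-reduce: drop elements whose leading term is divisible by another's, tail-reduce, and make monic.
Reduced Gröbner basis: {p² + 4p + 3, q - 5}.

A lex Gröbner basis eliminates variables successively. Here q - 5 depends only on q, with roots {5}; lifting each root through the earlier basis elements recovers the full solutions.
  q = 5: the earlier basis element becomes p² + 4p + 3 = 0, giving p = -3, -1 — points (-3, 5), (-1, 5).
Substituting each solution back into the original system confirms all equations vanish.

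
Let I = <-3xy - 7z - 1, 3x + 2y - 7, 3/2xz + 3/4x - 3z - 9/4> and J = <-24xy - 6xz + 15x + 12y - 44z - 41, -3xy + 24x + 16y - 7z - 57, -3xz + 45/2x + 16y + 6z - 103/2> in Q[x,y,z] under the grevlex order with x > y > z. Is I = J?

Yes, the ideals are equal.

Two ideals are equal iff their reduced Gröbner bases coincide (the reduced basis is unique for a fixed ordering).
Buchberger on the first generating set:
f_1 = -3xy - 7z - 1, LT = xy.
f_2 = 3x + 2y - 7, LT = x.
f_3 = 3/2xz + 3/4x - 3z - 9/4, LT = xz.

S(f_1,f_2): lcm = xy. S = -2/3y^2 + 7/3y + 7/3z + 1/3.
  reduce S modulo (f_1, f_2, f_3):
  remainder -2/3y^2 + 7/3y + 7/3z + 1/3 ≠ 0; add g_4 = -2/3y^2 + 7/3y + 7/3z + 1/3 to the basis.

S(f_1,f_3): lcm = xyz. S = -1/2xy + 2yz + 7/3z^2 + 3/2y + 1/3z.
  reduce S modulo (f_1, f_2, f_3, g_4):
  remainder 2yz + 7/3z^2 + 3/2y + 3/2z + 1/6 ≠ 0; add g_5 = 2yz + 7/3z^2 + 3/2y + 3/2z + 1/6 to the basis.

S(f_2,f_3): lcm = xz. S = 2/3yz - 1/2x - 1/3z + 3/2.
  reduce S modulo (f_1, f_2, f_3, g_4, g_5):
  remainder -7/9z^2 - 1/6y - 5/6z + 5/18 ≠ 0; add g_6 = -7/9z^2 - 1/6y - 5/6z + 5/18 to the basis.

The other S-polynomials (S(f_1,g_4), S(f_2,g_4), S(f_3,g_4), S(f_1,g_5), S(f_2,g_5), S(f_3,g_5), S(g_4,g_5), S(f_1,g_6), S(f_2,g_6), S(f_3,g_6), S(g_4,g_6), S(g_5,g_6)) all reduce to 0 modulo the current basis, so we have a Gröbner basis.
Inter-reduce: drop elements whose leading term is divisible by another's, tail-reduce, and make monic.
Reduced Gröbner basis: {y^2 - 7/2y - 7/2z - 1/2, yz + 1/2y - 1/2z + 1/2, z^2 + 3/14y + 15/14z - 5/14, x + 2/3y - 7/3}.

Buchberger on the second generating set:
h_1 = -24xy - 6xz + 15x + 12y - 44z - 41, LT = xy.
h_2 = -3xy + 24x + 16y - 7z - 57, LT = xy.
h_3 = -3xz + 45/2x + 16y + 6z - 103/2, LT = xz.

S(h_1,h_2): lcm = xy. S = 1/4xz + 59/8x + 29/6y - 1/2z - 415/24.
  reduce S modulo (h_1, h_2, h_3):
  remainder 37/4x + 37/6y - 259/12 ≠ 0; add k_4 = 37/4x + 37/6y - 259/12 to the basis.

S(h_1,h_3): lcm = xyz. S = 1/4xz^2 + 15/2xy + 16/3y^2 - 5/8xz + 3/2yz + 11/6z^2 - 103/6y + 41/24z.
  reduce S modulo (h_1, h_2, h_3, k_4):
  remainder 16/3y^2 + 17/6yz + 7/3z^2 - 67/4y - 211/12z - 25/12 ≠ 0; add k_5 = 16/3y^2 + 17/6yz + 7/3z^2 - 67/4y - 211/12z - 25/12 to the basis.

S(h_2,h_3): lcm = xyz. S = 15/2xy + 16/3y^2 - 8xz - 10/3yz + 7/3z^2 - 103/6y + 19z.
  reduce S modulo (h_1, h_2, h_3, k_4, k_5):
  remainder -37/6yz - 37/12y + 37/12z - 37/12 ≠ 0; add k_6 = -37/6yz - 37/12y + 37/12z - 37/12 to the basis.

S(h_1,k_4): lcm = xy. S = -2/3y^2 + 1/4xz - 5/8x + 11/6y + 11/6z + 41/24.
  reduce S modulo (h_1, h_2, h_3, k_4, k_5, k_6):
  remainder 7/24z^2 + 1/16y + 5/16z - 5/48 ≠ 0; add k_7 = 7/24z^2 + 1/16y + 5/16z - 5/48 to the basis.

The other S-polynomials (S(h_2,k_4), S(h_3,k_4), S(h_1,k_5), S(h_2,k_5), S(h_3,k_5), S(k_4,k_5), S(h_1,k_6), S(h_2,k_6), S(h_3,k_6), S(k_4,k_6), S(k_5,k_6), S(h_1,k_7), S(h_2,k_7), S(h_3,k_7), S(k_4,k_7), S(k_5,k_7), S(k_6,k_7)) all reduce to 0 modulo the current basis, so we have a Gröbner basis.
Inter-reduce: drop elements whose leading term is divisible by another's, tail-reduce, and make monic.
Reduced Gröbner basis: {y^2 - 7/2y - 7/2z - 1/2, yz + 1/2y - 1/2z + 1/2, z^2 + 3/14y + 15/14z - 5/14, x + 2/3y - 7/3}.

Same reduced basis, so the two generating sets span the same ideal.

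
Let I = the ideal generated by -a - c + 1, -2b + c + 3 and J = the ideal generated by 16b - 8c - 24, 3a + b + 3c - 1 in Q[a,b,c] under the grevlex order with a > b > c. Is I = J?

Two ideals are equal iff their reduced Gröbner bases coincide (the reduced basis is unique for a fixed ordering).
Buchberger on the first generating set:
f_1 = -a - c + 1, LT = a.
f_2 = -2b + c + 3, LT = b.

S(f_1,f_2): leading monomials are coprime, so the S-polynomial reduces to 0 (Buchberger's first criterion).
Every S-polynomial of the final basis reduces to 0, so we have a Gröbner basis.
Inter-reduce: drop elements whose leading term is divisible by another's, tail-reduce, and make monic.
Reduced Gröbner basis: {a + c - 1, b - 1/2c - 3/2}.

Buchberger on the second generating set:
h_1 = 16b - 8c - 24, LT = b.
h_2 = 3a + b + 3c - 1, LT = a.

S(h_1,h_2): leading monomials are coprime, so the S-polynomial reduces to 0 (Buchberger's first criterion).
Every S-polynomial of the final basis reduces to 0, so we have a Gröbner basis.
Inter-reduce: drop elements whose leading term is divisible by another's, tail-reduce, and make monic.
Reduced Gröbner basis: {a + 7/6c + 1/6, b - 1/2c - 3/2}.

The bases are distinct; the ideals are different.

No, the ideals differ.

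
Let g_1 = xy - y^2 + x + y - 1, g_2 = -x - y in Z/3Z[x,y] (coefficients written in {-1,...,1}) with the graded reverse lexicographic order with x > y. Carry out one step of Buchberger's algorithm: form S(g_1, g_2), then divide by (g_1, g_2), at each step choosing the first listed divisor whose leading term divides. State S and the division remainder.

S(g_1, g_2) = y^2 + x + y - 1; remainder on division = y^2 - 1.

lcm(LM(g_1), LM(g_2)) = xy.
S = (lcm/LT(g_1))·g_1 − (lcm/LT(g_2))·g_2 = y^2 + x + y - 1.
Reduce S modulo (g_1, g_2) in that order:
  leading term y^2: no divisor's leading term divides it; move y^2 to the remainder.
  leading term x: subtract (-1)·g_2 from x + y - 1 → -1
  leading term 1: no divisor's leading term divides it; move -1 to the remainder.
The remainder y^2 - 1 is nonzero, so it would be added as the next basis element.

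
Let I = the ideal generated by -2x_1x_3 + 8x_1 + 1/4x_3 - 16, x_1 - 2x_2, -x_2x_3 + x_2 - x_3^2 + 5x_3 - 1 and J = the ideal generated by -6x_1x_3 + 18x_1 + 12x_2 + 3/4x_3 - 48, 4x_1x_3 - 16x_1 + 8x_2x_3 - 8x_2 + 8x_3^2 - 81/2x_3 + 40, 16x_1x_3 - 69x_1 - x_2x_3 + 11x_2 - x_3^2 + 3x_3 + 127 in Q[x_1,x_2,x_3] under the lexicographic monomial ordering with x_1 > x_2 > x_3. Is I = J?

Since reduced Gröbner bases are canonical representatives of ideals under a given ordering, it suffices to compute and compare them.
Buchberger on the first generating set:
f_1 = -2x_1x_3 + 8x_1 + 1/4x_3 - 16, LT = x_1x_3.
f_2 = x_1 - 2x_2, LT = x_1.
f_3 = -x_2x_3 + x_2 - x_3^2 + 5x_3 - 1, LT = x_2x_3.

S(f_1,f_2): lcm = x_1x_3. S = -4x_1 + 2x_2x_3 - 1/8x_3 + 8.
  reduce S modulo (f_1, f_2, f_3):
  remainder -6x_2 - 2x_3^2 + 79/8x_3 + 6 ≠ 0; add g_4 = -6x_2 - 2x_3^2 + 79/8x_3 + 6 to the basis.

S(f_1,f_3): lcm = x_1x_2x_3. S = -3x_1x_2 - x_1x_3^2 + 5x_1x_3 - x_1 - 1/8x_2x_3 + 8x_2.
  reduce S modulo (f_1, f_2, f_3, g_4):
  remainder -2x_3^3 + 143/8x_3^2 - 271/8x_3 ≠ 0; add g_5 = -2x_3^3 + 143/8x_3^2 - 271/8x_3 to the basis.

The other S-polynomials (S(f_2,f_3), S(f_1,g_4), S(f_2,g_4), S(f_3,g_4), S(f_1,g_5), S(f_2,g_5), S(f_3,g_5), S(g_4,g_5)) all reduce to 0 modulo the current basis, so we have a Gröbner basis.
Inter-reduce: drop elements whose leading term is divisible by another's, tail-reduce, and make monic.
Reduced Gröbner basis: {x_1 + 2/3x_3^2 - 79/24x_3 - 2, x_2 + 1/3x_3^2 - 79/48x_3 - 1, x_3^3 - 143/16x_3^2 + 271/16x_3}.

Buchberger on the second generating set:
h_1 = -6x_1x_3 + 18x_1 + 12x_2 + 3/4x_3 - 48, LT = x_1x_3.
h_2 = 4x_1x_3 - 16x_1 + 8x_2x_3 - 8x_2 + 8x_3^2 - 81/2x_3 + 40, LT = x_1x_3.
h_3 = 16x_1x_3 - 69x_1 - x_2x_3 + 11x_2 - x_3^2 + 3x_3 + 127, LT = x_1x_3.

S(h_1,h_2): lcm = x_1x_3. S = x_1 - 2x_2x_3 - 2x_3^2 + 10x_3 - 2.
  reduce S modulo (h_1, h_2, h_3):
  remainder x_1 - 2x_2x_3 - 2x_3^2 + 10x_3 - 2 ≠ 0; add k_4 = x_1 - 2x_2x_3 - 2x_3^2 + 10x_3 - 2 to the basis.

S(h_1,h_3): lcm = x_1x_3. S = 21/16x_1 + 1/16x_2x_3 - 43/16x_2 + 1/16x_3^2 - 5/16x_3 + 1/16.
  reduce S modulo (h_1, h_2, h_3, k_4):
  remainder 43/16x_2x_3 - 43/16x_2 + 43/16x_3^2 - 215/16x_3 + 43/16 ≠ 0; add k_5 = 43/16x_2x_3 - 43/16x_2 + 43/16x_3^2 - 215/16x_3 + 43/16 to the basis.

S(h_1,k_4): lcm = x_1x_3. S = -3x_1 + 2x_2x_3^2 - 2x_2 + 2x_3^3 - 10x_3^2 + 15/8x_3 + 8.
  reduce S modulo (h_1, h_2, h_3, k_4, k_5):
  remainder -6x_2 - 2x_3^2 + 79/8x_3 + 6 ≠ 0; add k_6 = -6x_2 - 2x_3^2 + 79/8x_3 + 6 to the basis.

S(h_1,k_5): lcm = x_1x_2x_3. S = -2x_1x_2 - x_1x_3^2 + 5x_1x_3 - x_1 - 2x_2^2 - 1/8x_2x_3 + 8x_2.
  reduce S modulo (h_1, h_2, h_3, k_4, k_5, k_6):
  remainder -2x_3^3 + 143/8x_3^2 - 271/8x_3 ≠ 0; add k_7 = -2x_3^3 + 143/8x_3^2 - 271/8x_3 to the basis.

The other S-polynomials (S(h_2,h_3), S(h_2,k_4), S(h_3,k_4), S(h_2,k_5), S(h_3,k_5), S(k_4,k_5), S(h_1,k_6), S(h_2,k_6), S(h_3,k_6), S(k_4,k_6), S(k_5,k_6), S(h_1,k_7), S(h_2,k_7), S(h_3,k_7), S(k_4,k_7), S(k_5,k_7), S(k_6,k_7)) all reduce to 0 modulo the current basis, so we have a Gröbner basis.
Inter-reduce: drop elements whose leading term is divisible by another's, tail-reduce, and make monic.
Reduced Gröbner basis: {x_1 + 2/3x_3^2 - 79/24x_3 - 2, x_2 + 1/3x_3^2 - 79/48x_3 - 1, x_3^3 - 143/16x_3^2 + 271/16x_3}.

These coincide, so the ideals are equal.

Yes, the ideals are equal.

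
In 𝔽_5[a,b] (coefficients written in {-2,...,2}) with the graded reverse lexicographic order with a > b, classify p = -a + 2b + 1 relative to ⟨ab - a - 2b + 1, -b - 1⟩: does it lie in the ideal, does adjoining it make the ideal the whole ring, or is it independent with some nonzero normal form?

First compute the reduced Gröbner basis of I by Buchberger's algorithm.
f_1 = ab - a - 2b + 1, LT = ab.
f_2 = -b - 1, LT = b.

S(f_1,f_2): lcm = ab. S = -2a - 2b + 1.
  leading term a: no divisor's leading term divides it; move -2a to the remainder.
  leading term b: subtract (2)·f_2 from -2b + 1 → -2
  leading term 1: no divisor's leading term divides it; move -2 to the remainder.
  remainder -2a - 2 ≠ 0; add h_3 = -2a - 2 to the basis.

The other S-polynomials (S(f_1,h_3), S(f_2,h_3)) all reduce to 0 modulo the current basis, so we have a Gröbner basis.
Inter-reduce: drop elements whose leading term is divisible by another's, tail-reduce, and make monic.
Reduced Gröbner basis: {a + 1, b + 1}.
Label its elements g_1 = a + 1, g_2 = b + 1.

Reduce p = -a + 2b + 1 modulo G:
  leading term a: subtract (-1)·g_1 from -a + 2b + 1 → 2b + 2
  leading term b: subtract (2)·g_2 from 2b + 2 → 0
  normal form = 0.
Since the normal form is 0, p ∈ I.

-a + 2b + 1 lies in I (it reduces to 0).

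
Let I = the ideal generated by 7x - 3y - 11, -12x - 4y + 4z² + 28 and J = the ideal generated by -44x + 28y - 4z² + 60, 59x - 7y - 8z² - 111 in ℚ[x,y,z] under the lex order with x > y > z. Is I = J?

Since reduced Gröbner bases are canonical representatives of ideals under a given ordering, it suffices to compute and compare them.
Buchberger on the first generating set:
f_1 = 7x - 3y - 11, LT = x.
f_2 = -12x - 4y + 4z² + 28, LT = x.

S(f_1,f_2): lcm = x. S = -16/21y + ⅓z² + 16/21.
  reduce S modulo (f_1, f_2):
  remainder -16/21y + ⅓z² + 16/21 ≠ 0; add g_3 = -16/21y + ⅓z² + 16/21 to the basis.

The other S-polynomials (S(f_1,g_3), S(f_2,g_3)) all reduce to 0 modulo the current basis, so we have a Gröbner basis.
Inter-reduce: drop elements whose leading term is divisible by another's, tail-reduce, and make monic.
Reduced Gröbner basis: {x - 3/16z² - 2, y - 7/16z² - 1}.

Buchberger on the second generating set:
h_1 = -44x + 28y - 4z² + 60, LT = x.
h_2 = 59x - 7y - 8z² - 111, LT = x.

S(h_1,h_2): lcm = x. S = -336/649y + 147/649z² + 336/649.
  reduce S modulo (h_1, h_2):
  remainder -336/649y + 147/649z² + 336/649 ≠ 0; add k_3 = -336/649y + 147/649z² + 336/649 to the basis.

The other S-polynomials (S(h_1,k_3), S(h_2,k_3)) all reduce to 0 modulo the current basis, so we have a Gröbner basis.
Inter-reduce: drop elements whose leading term is divisible by another's, tail-reduce, and make monic.
Reduced Gröbner basis: {x - 3/16z² - 2, y - 7/16z² - 1}.

These coincide, so the ideals are equal.

Yes, the ideals are equal.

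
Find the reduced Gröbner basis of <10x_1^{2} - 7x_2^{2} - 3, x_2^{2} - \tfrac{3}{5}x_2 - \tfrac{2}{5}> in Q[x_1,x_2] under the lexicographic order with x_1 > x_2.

G = {x_1^{2} - \tfrac{21}{50}x_2 - \tfrac{29}{50}, x_2^{2} - \tfrac{3}{5}x_2 - \tfrac{2}{5}}

f_1 = 10x_1^{2} - 7x_2^{2} - 3, LT = x_1^{2}.
f_2 = x_2^{2} - \tfrac{3}{5}x_2 - \tfrac{2}{5}, LT = x_2^{2}.

The S-polynomials (S(f_1,f_2)) all reduce to 0 modulo the current basis, so we have a Gröbner basis.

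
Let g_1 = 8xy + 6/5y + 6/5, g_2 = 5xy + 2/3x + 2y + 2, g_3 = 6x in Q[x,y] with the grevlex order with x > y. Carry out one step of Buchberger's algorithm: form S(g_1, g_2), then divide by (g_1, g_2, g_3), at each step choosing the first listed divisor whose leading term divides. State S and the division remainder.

lcm(LM(g_1), LM(g_2)) = xy.
S = (lcm/LT(g_1))·g_1 − (lcm/LT(g_2))·g_2 = -2/15x - 1/4y - 1/4.
Reduce S modulo (g_1, g_2, g_3) in that order:
  leading term x: subtract (-1/45)·g_3 from -2/15x - 1/4y - 1/4 → -1/4y - 1/4
  leading term y: no divisor's leading term divides it; move -1/4y to the remainder.
  leading term 1: no divisor's leading term divides it; move -1/4 to the remainder.
The remainder -1/4y - 1/4 is nonzero, so it would be added as the next basis element.
This is the inner loop of Buchberger's algorithm — each nonzero remainder becomes a new basis element.

S(g_1, g_2) = -2/15x - 1/4y - 1/4; remainder on division = -1/4y - 1/4.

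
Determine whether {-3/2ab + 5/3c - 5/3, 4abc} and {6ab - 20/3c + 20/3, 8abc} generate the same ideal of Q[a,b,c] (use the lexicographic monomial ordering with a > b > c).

Two ideals are equal iff their reduced Gröbner bases coincide (the reduced basis is unique for a fixed ordering).
Buchberger on the first generating set:
f_1 = -3/2ab + 5/3c - 5/3, LT = ab.
f_2 = 4abc, LT = abc.

S(f_1,f_2): lcm = abc. S = -10/9c^2 + 10/9c.
  leading term c^2: no divisor's leading term divides it; move -10/9c^2 to the remainder.
  leading term c: no divisor's leading term divides it; move 10/9c to the remainder.
  remainder -10/9c^2 + 10/9c ≠ 0; add g_3 = -10/9c^2 + 10/9c to the basis.

S(f_1,g_3): leading monomials are coprime, so the S-polynomial reduces to 0 (Buchberger's first criterion).
S(f_2,g_3): lcm = abc^2. S = abc.
  leading term abc: subtract (-2/3c)·f_1 from abc → 10/9c^2 - 10/9c
  leading term c^2: subtract (-1)·g_3 from 10/9c^2 - 10/9c → 0
  remainder 0.

Every S-polynomial of the final basis reduces to 0, so we have a Gröbner basis.
Inter-reduce: drop elements whose leading term is divisible by another's, tail-reduce, and make monic.
Reduced Gröbner basis: {ab - 10/9c + 10/9, c^2 - c}.

Buchberger on the second generating set:
h_1 = 6ab - 20/3c + 20/3, LT = ab.
h_2 = 8abc, LT = abc.

S(h_1,h_2): lcm = abc. S = -10/9c^2 + 10/9c.
  leading term c^2: no divisor's leading term divides it; move -10/9c^2 to the remainder.
  leading term c: no divisor's leading term divides it; move 10/9c to the remainder.
  remainder -10/9c^2 + 10/9c ≠ 0; add k_3 = -10/9c^2 + 10/9c to the basis.

S(h_1,k_3): leading monomials are coprime, so the S-polynomial reduces to 0 (Buchberger's first criterion).
S(h_2,k_3): lcm = abc^2. S = abc.
  leading term abc: subtract (1/6c)·h_1 from abc → 10/9c^2 - 10/9c
  leading term c^2: subtract (-1)·k_3 from 10/9c^2 - 10/9c → 0
  remainder 0.

Every S-polynomial of the final basis reduces to 0, so we have a Gröbner basis.
Inter-reduce: drop elements whose leading term is divisible by another's, tail-reduce, and make monic.
Reduced Gröbner basis: {ab - 10/9c + 10/9, c^2 - c}.

Same reduced basis, so the two generating sets span the same ideal.

Yes, the ideals are equal.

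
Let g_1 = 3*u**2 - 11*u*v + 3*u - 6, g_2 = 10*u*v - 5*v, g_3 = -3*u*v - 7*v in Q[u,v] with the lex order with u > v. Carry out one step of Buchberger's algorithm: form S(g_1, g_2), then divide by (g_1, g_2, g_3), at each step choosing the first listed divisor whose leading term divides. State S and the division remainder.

lcm(LM(g_1), LM(g_2)) = u**2*v.
S = (lcm/LT(g_1))·g_1 − (lcm/LT(g_2))·g_2 = -11/3*u*v**2 + 3/2*u*v - 2*v.
Reduce S modulo (g_1, g_2, g_3) in that order:
  leading term u*v**2: subtract (-11/30*v)·g_2 from -11/3*u*v**2 + 3/2*u*v - 2*v → 3/2*u*v - 11/6*v**2 - 2*v
  leading term u*v: subtract (3/20)·g_2 from 3/2*u*v - 11/6*v**2 - 2*v → -11/6*v**2 - 5/4*v
  leading term v**2: no divisor's leading term divides it; move -11/6*v**2 to the remainder.
  leading term v: no divisor's leading term divides it; move -5/4*v to the remainder.
The remainder -11/6*v**2 - 5/4*v is nonzero, so it would be added as the next basis element.

S(g_1, g_2) = -11/3*u*v**2 + 3/2*u*v - 2*v; remainder on division = -11/6*v**2 - 5/4*v.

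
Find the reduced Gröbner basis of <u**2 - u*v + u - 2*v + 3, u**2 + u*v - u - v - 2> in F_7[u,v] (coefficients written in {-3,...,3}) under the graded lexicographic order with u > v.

f_1 = u**2 - u*v + u - 2*v + 3, LT = u**2.
f_2 = u**2 + u*v - u - v - 2, LT = u**2.

S(f_1,f_2): lcm = u**2. S = -2*u*v + 2*u - v - 2.
  reduce S modulo (f_1, f_2):
  remainder -2*u*v + 2*u - v - 2 ≠ 0; add g_3 = -2*u*v + 2*u - v - 2 to the basis.

S(f_1,g_3): lcm = u**2*v. S = -u*v**2 + u**2 - 3*u*v - 2*v**2 - u + 3*v.
  reduce S modulo (f_1, f_2, g_3):
  remainder 2*v**2 + 2*u - 3*v ≠ 0; add g_4 = 2*v**2 + 2*u - 3*v to the basis.

The other S-polynomials (S(f_2,g_3), S(f_1,g_4), S(f_2,g_4), S(g_3,g_4)) all reduce to 0 modulo the current basis, so we have a Gröbner basis.
Inter-reduce: drop elements whose leading term is divisible by another's, tail-reduce, and make monic.

G = {u**2 + 2*v - 3, u*v - u - 3*v + 1, v**2 + u + 2*v}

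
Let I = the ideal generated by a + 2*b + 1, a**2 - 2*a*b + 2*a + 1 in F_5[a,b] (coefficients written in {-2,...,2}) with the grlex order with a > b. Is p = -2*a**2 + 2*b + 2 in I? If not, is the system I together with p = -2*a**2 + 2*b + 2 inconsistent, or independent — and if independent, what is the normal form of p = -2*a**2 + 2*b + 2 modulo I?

-2*a**2 + 2*b + 2 is independent of I; its normal form modulo I is b.

First compute the reduced Gröbner basis of I by Buchberger's algorithm.
f_1 = a + 2*b + 1, LT = a.
f_2 = a**2 - 2*a*b + 2*a + 1, LT = a**2.

S(f_1,f_2): lcm = a**2. S = -a*b - a - 1.
  reduce S modulo (f_1, f_2):
  remainder 2*b**2 - 2*b ≠ 0; add h_3 = 2*b**2 - 2*b to the basis.

The other S-polynomials (S(f_1,h_3), S(f_2,h_3)) all reduce to 0 modulo the current basis, so we have a Gröbner basis.
Inter-reduce: drop elements whose leading term is divisible by another's, tail-reduce, and make monic.
Reduced Gröbner basis: {b**2 - b, a + 2*b + 1}.
Label its elements g_1 = b**2 - b, g_2 = a + 2*b + 1.

Reduce p = -2*a**2 + 2*b + 2 modulo G:
  leading term a**2: subtract (-2*a)·g_2 from -2*a**2 + 2*b + 2 → -a*b + 2*a + 2*b + 2
  leading term a*b: subtract (-b)·g_2 from -a*b + 2*a + 2*b + 2 → 2*b**2 + 2*a - 2*b + 2
  leading term b**2: subtract (2)·g_1 from 2*b**2 + 2*a - 2*b + 2 → 2*a + 2
  leading term a: subtract (2)·g_2 from 2*a + 2 → b
  leading term b: no divisor's leading term divides it; move b to the remainder.
  normal form = b.
The normal form is nonzero, so p ∉ I. Since p minus its normal form lies in I, I + (p) = I + (r) where r = b; decide whether this ideal is the whole ring.
Run Buchberger on G together with r (pairs among the g_i already reduce to 0 since G is a Gröbner basis):
g_1 = b**2 - b, LT = b**2.
g_2 = a + 2*b + 1, LT = a.
r = b, LT = b.

The S-polynomials (S(g_1,g_2), S(g_1,r), S(g_2,r)) all reduce to 0 modulo the current basis, so we have a Gröbner basis.
Inter-reduce: drop elements whose leading term is divisible by another's, tail-reduce, and make monic.
Reduced Gröbner basis: {a + 1, b}.
The reduced Gröbner basis of I + (p) is {a + 1, b} ≠ {1}, a proper ideal, so the enlarged system stays consistent: p is independent of I, with normal form b.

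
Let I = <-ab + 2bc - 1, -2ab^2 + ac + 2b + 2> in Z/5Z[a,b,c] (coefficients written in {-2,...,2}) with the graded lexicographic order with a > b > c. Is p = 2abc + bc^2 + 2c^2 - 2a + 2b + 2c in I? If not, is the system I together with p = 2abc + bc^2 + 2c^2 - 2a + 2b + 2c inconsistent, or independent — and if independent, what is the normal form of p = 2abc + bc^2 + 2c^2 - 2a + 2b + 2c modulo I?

First compute the reduced Gröbner basis of I by Buchberger's algorithm.
f_1 = -ab + 2bc - 1, LT = ab.
f_2 = -2ab^2 + ac + 2b + 2, LT = ab^2.

S(f_1,f_2): lcm = ab^2. S = -2b^2c - 2ac + 2b + 1.
  reduce S modulo (f_1, f_2):
  remainder -2b^2c - 2ac + 2b + 1 ≠ 0; add h_3 = -2b^2c - 2ac + 2b + 1 to the basis.

S(f_1,h_3): lcm = ab^2c. S = -2b^2c^2 - a^2c + ab + bc - 2a.
  reduce S modulo (f_1, f_2, h_3):
  remainder -a^2c + 2ac^2 + bc - 2a - c - 1 ≠ 0; add h_4 = -a^2c + 2ac^2 + bc - 2a - c - 1 to the basis.

The other S-polynomials (S(f_2,h_3), S(f_1,h_4), S(f_2,h_4), S(h_3,h_4)) all reduce to 0 modulo the current basis, so we have a Gröbner basis.
Inter-reduce: drop elements whose leading term is divisible by another's, tail-reduce, and make monic.
Reduced Gröbner basis: {a^2c - 2ac^2 - bc + 2a + c + 1, b^2c + ac - b + 2, ab - 2bc + 1}.
Label its elements g_1 = a^2c - 2ac^2 - bc + 2a + c + 1, g_2 = b^2c + ac - b + 2, g_3 = ab - 2bc + 1.

Reduce p = 2abc + bc^2 + 2c^2 - 2a + 2b + 2c modulo G:
  leading term abc: subtract (2c)·g_3 from 2abc + bc^2 + 2c^2 - 2a + 2b + 2c → 2c^2 - 2a + 2b
  leading term c^2: no divisor's leading term divides it; move 2c^2 to the remainder.
  leading term a: no divisor's leading term divides it; move -2a to the remainder.
  leading term b: no divisor's leading term divides it; move 2b to the remainder.
  normal form = 2c^2 - 2a + 2b.
The normal form is nonzero, so p ∉ I. Since p minus its normal form lies in I, I + (p) = I + (r) where r = 2c^2 - 2a + 2b; decide whether this ideal is the whole ring.
Run Buchberger on G together with r (pairs among the g_i already reduce to 0 since G is a Gröbner basis):
g_1 = a^2c - 2ac^2 - bc + 2a + c + 1, LT = a^2c.
g_2 = b^2c + ac - b + 2, LT = b^2c.
g_3 = ab - 2bc + 1, LT = ab.
r = 2c^2 - 2a + 2b, LT = c^2.

S(g_1,r): lcm = a^2c^2. S = -2ac^3 + a^3 - a^2b - bc^2 + 2ac + c^2 + c.
  reduce S modulo (g_1, g_2, g_3, r):
  remainder a^3 + a^2 + 2ac + b^2 - bc + a - b - 2c - 1 ≠ 0; add m_5 = a^3 + a^2 + 2ac + b^2 - bc + a - b - 2c - 1 to the basis.

S(g_2,r): lcm = b^2c^2. S = ab^2 + ac^2 - b^3 - bc + 2c.
  reduce S modulo (g_1, g_2, g_3, r, m_5):
  remainder -b^3 + a^2 - 2ac + 2bc + b + 2c + 2 ≠ 0; add m_6 = -b^3 + a^2 - 2ac + 2bc + b + 2c + 2 to the basis.

The other S-polynomials (S(g_1,g_2), S(g_1,g_3), S(g_2,g_3), S(g_3,r), S(g_1,m_5), S(g_2,m_5), S(g_3,m_5), S(r,m_5), S(g_1,m_6), S(g_2,m_6), S(g_3,m_6), S(r,m_6), S(m_5,m_6)) all reduce to 0 modulo the current basis, so we have a Gröbner basis.
Inter-reduce: drop elements whose leading term is divisible by another's, tail-reduce, and make monic.
Reduced Gröbner basis: {a^3 + a^2 + 2ac + b^2 - bc + a - b - 2c - 1, a^2c - 2a^2 - 2bc + 2a + c - 1, b^3 - a^2 + 2ac - 2bc - b - 2c - 2, b^2c + ac - b + 2, ab - 2bc + 1, c^2 - a + b}.
The reduced Gröbner basis of I + (p) is {a^3 + a^2 + 2ac + b^2 - bc + a - b - 2c - 1, a^2c - 2a^2 - 2bc + 2a + c - 1, b^3 - a^2 + 2ac - 2bc - b - 2c - 2, b^2c + ac - b + 2, ab - 2bc + 1, c^2 - a + b} ≠ {1}, a proper ideal, so the enlarged system stays consistent: p is independent of I, with normal form 2c^2 - 2a + 2b.

2abc + bc^2 + 2c^2 - 2a + 2b + 2c is independent of I; its normal form modulo I is 2c^2 - 2a + 2b.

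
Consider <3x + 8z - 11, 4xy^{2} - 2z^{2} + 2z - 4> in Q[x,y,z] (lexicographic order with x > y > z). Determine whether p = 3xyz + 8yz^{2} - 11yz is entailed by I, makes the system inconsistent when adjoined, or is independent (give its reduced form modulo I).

3xyz + 8yz^{2} - 11yz lies in I (it reduces to 0).

First compute the reduced Gröbner basis of I by Buchberger's algorithm.
f_1 = 3x + 8z - 11, LT = x.
f_2 = 4xy^{2} - 2z^{2} + 2z - 4, LT = xy^{2}.

S(f_1,f_2): lcm = xy^{2}. S = \tfrac{8}{3}y^{2}z - \tfrac{11}{3}y^{2} + \tfrac{1}{2}z^{2} - \tfrac{1}{2}z + 1.
  leading term y^{2}z: no divisor's leading term divides it; move \tfrac{8}{3}y^{2}z to the remainder.
  leading term y^{2}: no divisor's leading term divides it; move -\tfrac{11}{3}y^{2} to the remainder.
  leading term z^{2}: no divisor's leading term divides it; move \tfrac{1}{2}z^{2} to the remainder.
  leading term z: no divisor's leading term divides it; move -\tfrac{1}{2}z to the remainder.
  leading term 1: no divisor's leading term divides it; move 1 to the remainder.
  remainder \tfrac{8}{3}y^{2}z - \tfrac{11}{3}y^{2} + \tfrac{1}{2}z^{2} - \tfrac{1}{2}z + 1 ≠ 0; add h_3 = \tfrac{8}{3}y^{2}z - \tfrac{11}{3}y^{2} + \tfrac{1}{2}z^{2} - \tfrac{1}{2}z + 1 to the basis.

The other S-polynomials (S(f_1,h_3), S(f_2,h_3)) all reduce to 0 modulo the current basis, so we have a Gröbner basis.
Inter-reduce: drop elements whose leading term is divisible by another's, tail-reduce, and make monic.
Reduced Gröbner basis: {x + \tfrac{8}{3}z - \tfrac{11}{3}, y^{2}z - \tfrac{11}{8}y^{2} + \tfrac{3}{16}z^{2} - \tfrac{3}{16}z + \tfrac{3}{8}}.
Label its elements g_1 = x + \tfrac{8}{3}z - \tfrac{11}{3}, g_2 = y^{2}z - \tfrac{11}{8}y^{2} + \tfrac{3}{16}z^{2} - \tfrac{3}{16}z + \tfrac{3}{8}.

Reduce p = 3xyz + 8yz^{2} - 11yz modulo G:
  leading term xyz: subtract (3yz)·g_1 from 3xyz + 8yz^{2} - 11yz → 0
  normal form = 0.
Since the normal form is 0, p ∈ I.

The remainder on division by a Gröbner basis is unique — it is the normal form.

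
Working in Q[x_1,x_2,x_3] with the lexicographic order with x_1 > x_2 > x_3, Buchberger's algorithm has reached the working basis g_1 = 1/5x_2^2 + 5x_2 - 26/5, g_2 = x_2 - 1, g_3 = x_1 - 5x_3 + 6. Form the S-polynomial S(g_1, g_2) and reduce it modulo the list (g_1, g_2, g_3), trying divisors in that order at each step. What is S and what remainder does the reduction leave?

S(g_1, g_2) = 26x_2 - 26; remainder on division = 0.

lcm(LM(g_1), LM(g_2)) = x_2^2.
S = (lcm/LT(g_1))·g_1 − (lcm/LT(g_2))·g_2 = 26x_2 - 26.
Reduce S modulo (g_1, g_2, g_3) in that order:
  leading term x_2: subtract (26)·g_2 from 26x_2 - 26 → 0
The remainder is 0, so this S-polynomial contributes no new basis element.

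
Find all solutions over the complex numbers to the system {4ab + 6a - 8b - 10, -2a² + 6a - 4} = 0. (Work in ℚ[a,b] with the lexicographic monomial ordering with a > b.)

Compute a lex Gröbner basis by Buchberger's algorithm.
f_1 = 4ab + 6a - 8b - 10, LT = ab.
f_2 = -2a² + 6a - 4, LT = a².

S(f_1,f_2): lcm = a²b. S = 3/2a² + ab - 5/2a - 2b.
  leading term a²: subtract (-¾)·f_2 from 3/2a² + ab - 5/2a - 2b → ab + 2a - 2b - 3
  leading term ab: subtract (¼)·f_1 from ab + 2a - 2b - 3 → ½a - ½
  leading term a: no divisor's leading term divides it; move ½a to the remainder.
  leading term 1: no divisor's leading term divides it; move -½ to the remainder.
  remainder ½a - ½ ≠ 0; add h_3 = ½a - ½ to the basis.

S(f_1,h_3): lcm = ab. S = 3/2a - b - 5/2.
  leading term a: subtract (3)·h_3 from 3/2a - b - 5/2 → -b - 1
  leading term b: no divisor's leading term divides it; move -b to the remainder.
  leading term 1: no divisor's leading term divides it; move -1 to the remainder.
  remainder -b - 1 ≠ 0; add h_4 = -b - 1 to the basis.

S(f_2,h_3): lcm = a². S = -2a + 2.
  leading term a: subtract (-4)·h_3 from -2a + 2 → 0
  remainder 0.

S(f_1,h_4): lcm = ab. S = ½a - 2b - 5/2.
  leading term a: subtract (1)·h_3 from ½a - 2b - 5/2 → -2b - 2
  leading term b: subtract (2)·h_4 from -2b - 2 → 0
  remainder 0.

S(f_2,h_4): leading monomials are coprime, so the S-polynomial reduces to 0 (Buchberger's first criterion).
S(h_3,h_4): leading monomials are coprime, so the S-polynomial reduces to 0 (Buchberger's first criterion).
Every S-polynomial of the final basis reduces to 0, so we have a Gröbner basis.
Inter-reduce: drop elements whose leading term is divisible by another's, tail-reduce, and make monic.
Reduced Gröbner basis: {a - 1, b + 1}.

Since the basis is lex-ordered, b + 1 is univariate in b. Its roots are {-1}. Back-substituting each root into the other basis elements fixes the other coordinates.
  b = -1: the earlier basis element becomes a - 1 = 0, giving a = 1 — point (1, -1).
A lex Gröbner basis triangularizes the system, enabling back-substitution.

{(1, -1)}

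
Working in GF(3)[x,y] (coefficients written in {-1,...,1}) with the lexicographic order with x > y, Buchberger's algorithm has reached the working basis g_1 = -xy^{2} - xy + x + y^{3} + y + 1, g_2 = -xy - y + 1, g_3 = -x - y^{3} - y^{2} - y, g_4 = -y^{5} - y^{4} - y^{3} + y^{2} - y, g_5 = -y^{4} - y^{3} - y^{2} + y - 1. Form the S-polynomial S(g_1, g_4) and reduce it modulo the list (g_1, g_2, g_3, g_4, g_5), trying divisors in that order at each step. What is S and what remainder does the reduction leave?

S(g_1, g_4) = xy^{3} + xy^{2} - xy - y^{6} - y^{4} - y^{3}; remainder on division = 0.

lcm(LM(g_1), LM(g_4)) = xy^{5}.
S = (lcm/LT(g_1))·g_1 − (lcm/LT(g_4))·g_4 = xy^{3} + xy^{2} - xy - y^{6} - y^{4} - y^{3}.
Reduce S modulo (g_1, g_2, g_3, g_4, g_5) in that order:
  leading term xy^{3}: subtract (-y)·g_1 from xy^{3} + xy^{2} - xy - y^{6} - y^{4} - y^{3} → -y^{6} - y^{3} + y^{2} + y
  leading term y^{6}: subtract (y)·g_4 from -y^{6} - y^{3} + y^{2} + y → y^{5} + y^{4} + y^{3} - y^{2} + y
  leading term y^{5}: subtract (-1)·g_4 from y^{5} + y^{4} + y^{3} - y^{2} + y → 0
The remainder is 0, so this S-polynomial contributes no new basis element.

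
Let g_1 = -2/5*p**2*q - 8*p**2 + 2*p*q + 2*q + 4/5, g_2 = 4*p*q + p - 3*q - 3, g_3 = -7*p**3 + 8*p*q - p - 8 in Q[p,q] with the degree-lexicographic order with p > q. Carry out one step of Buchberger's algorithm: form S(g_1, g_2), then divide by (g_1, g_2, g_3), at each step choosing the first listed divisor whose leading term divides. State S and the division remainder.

lcm(LM(g_1), LM(g_2)) = p**2*q.
S = (lcm/LT(g_1))·g_1 − (lcm/LT(g_2))·g_2 = 79/4*p**2 - 17/4*p*q + 3/4*p - 5*q - 2.
Reduce S modulo (g_1, g_2, g_3) in that order:
  leading term p**2: no divisor's leading term divides it; move 79/4*p**2 to the remainder.
  leading term p*q: subtract (-17/16)·g_2 from -17/4*p*q + 3/4*p - 5*q - 2 → 29/16*p - 131/16*q - 83/16
  leading term p: no divisor's leading term divides it; move 29/16*p to the remainder.
  leading term q: no divisor's leading term divides it; move -131/16*q to the remainder.
  leading term 1: no divisor's leading term divides it; move -83/16 to the remainder.
The remainder 79/4*p**2 + 29/16*p - 131/16*q - 83/16 is nonzero, so it would be added as the next basis element.

S(g_1, g_2) = 79/4*p**2 - 17/4*p*q + 3/4*p - 5*q - 2; remainder on division = 79/4*p**2 + 29/16*p - 131/16*q - 83/16.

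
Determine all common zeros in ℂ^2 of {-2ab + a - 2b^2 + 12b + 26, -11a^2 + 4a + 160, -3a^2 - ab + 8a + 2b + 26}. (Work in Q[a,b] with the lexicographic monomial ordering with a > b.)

{(4, 5)}

Compute a lex Gröbner basis by Buchberger's algorithm.
f_1 = -2ab + a - 2b^2 + 12b + 26, LT = ab.
f_2 = -11a^2 + 4a + 160, LT = a^2.
f_3 = -3a^2 - ab + 8a + 2b + 26, LT = a^2.

S(f_1,f_2): lcm = a^2b. S = -1/2a^2 + ab^2 - 62/11ab - 13a + 160/11b.
  leading term a^2: subtract (1/22)·f_2 from -1/2a^2 + ab^2 - 62/11ab - 13a + 160/11b → ab^2 - 62/11ab - 145/11a + 160/11b - 80/11
  leading term ab^2: subtract (-1/2b)·f_1 from ab^2 - 62/11ab - 145/11a + 160/11b - 80/11 → -113/22ab - 145/11a - b^3 + 6b^2 + 303/11b - 80/11
  leading term ab: subtract (113/44)·f_1 from -113/22ab - 145/11a - b^3 + 6b^2 + 303/11b - 80/11 → -63/4a - b^3 + 245/22b^2 - 36/11b - 1629/22
  leading term a: no divisor's leading term divides it; move -63/4a to the remainder.
  leading term b^3: no divisor's leading term divides it; move -b^3 to the remainder.
  leading term b^2: no divisor's leading term divides it; move 245/22b^2 to the remainder.
  leading term b: no divisor's leading term divides it; move -36/11b to the remainder.
  leading term 1: no divisor's leading term divides it; move -1629/22 to the remainder.
  remainder -63/4a - b^3 + 245/22b^2 - 36/11b - 1629/22 ≠ 0; add h_4 = -63/4a - b^3 + 245/22b^2 - 36/11b - 1629/22 to the basis.

S(f_1,f_3): lcm = a^2b. S = -1/2a^2 + 2/3ab^2 - 10/3ab - 13a + 2/3b^2 + 26/3b.
  leading term a^2: subtract (1/22)·f_2 from -1/2a^2 + 2/3ab^2 - 10/3ab - 13a + 2/3b^2 + 26/3b → 2/3ab^2 - 10/3ab - 145/11a + 2/3b^2 + 26/3b - 80/11
  leading term ab^2: subtract (-1/3b)·f_1 from 2/3ab^2 - 10/3ab - 145/11a + 2/3b^2 + 26/3b - 80/11 → -3ab - 145/11a - 2/3b^3 + 14/3b^2 + 52/3b - 80/11
  leading term ab: subtract (3/2)·f_1 from -3ab - 145/11a - 2/3b^3 + 14/3b^2 + 52/3b - 80/11 → -323/22a - 2/3b^3 + 23/3b^2 - 2/3b - 509/11
  leading term a: subtract (646/693)·h_4 from -323/22a - 2/3b^3 + 23/3b^2 - 2/3b - 509/11 → 184/693b^3 - 2956/1089b^2 + 6058/2541b + 19270/847
  leading term b^3: no divisor's leading term divides it; move 184/693b^3 to the remainder.
  leading term b^2: no divisor's leading term divides it; move -2956/1089b^2 to the remainder.
  leading term b: no divisor's leading term divides it; move 6058/2541b to the remainder.
  leading term 1: no divisor's leading term divides it; move 19270/847 to the remainder.
  remainder 184/693b^3 - 2956/1089b^2 + 6058/2541b + 19270/847 ≠ 0; add h_5 = 184/693b^3 - 2956/1089b^2 + 6058/2541b + 19270/847 to the basis.

S(f_2,f_3): lcm = a^2. S = -1/3ab + 76/33a + 2/3b - 194/33.
  leading term ab: subtract (1/6)·f_1 from -1/3ab + 76/33a + 2/3b - 194/33 → 47/22a + 1/3b^2 - 4/3b - 337/33
  leading term a: subtract (-94/693)·h_4 from 47/22a + 1/3b^2 - 4/3b - 337/33 → -94/693b^3 + 2008/1089b^2 - 4516/2541b - 51470/2541
  leading term b^3: subtract (-47/92)·h_5 from -94/693b^3 + 2008/1089b^2 - 4516/2541b - 51470/2541 → 347/759b^2 - 283/506b - 13105/1518
  leading term b^2: no divisor's leading term divides it; move 347/759b^2 to the remainder.
  leading term b: no divisor's leading term divides it; move -283/506b to the remainder.
  leading term 1: no divisor's leading term divides it; move -13105/1518 to the remainder.
  remainder 347/759b^2 - 283/506b - 13105/1518 ≠ 0; add h_6 = 347/759b^2 - 283/506b - 13105/1518 to the basis.

S(f_1,h_4): lcm = ab. S = -1/2a - 4/63b^4 + 70/99b^3 + 61/77b^2 - 824/77b - 13.
  leading term a: subtract (2/63)·h_4 from -1/2a - 4/63b^4 + 70/99b^3 + 61/77b^2 - 824/77b - 13 → -4/63b^4 + 512/693b^3 + 304/693b^2 - 816/77b - 820/77
  leading term b^4: subtract (-11/46b)·h_5 from -4/63b^4 + 512/693b^3 + 304/693b^2 - 816/77b - 820/77 → 130/1449b^3 + 2297/2277b^2 - 9133/1771b - 820/77
  leading term b^3: subtract (715/2116)·h_5 from 130/1449b^3 + 2297/2277b^2 - 9133/1771b - 820/77 → 33622/17457b^2 - 208177/34914b - 213405/11638
  leading term b^2: subtract (33622/7981)·h_6 from 33622/17457b^2 - 208177/34914b - 213405/11638 → -172697/47886b + 863485/47886
  leading term b: no divisor's leading term divides it; move -172697/47886b to the remainder.
  leading term 1: no divisor's leading term divides it; move 863485/47886 to the remainder.
  remainder -172697/47886b + 863485/47886 ≠ 0; add h_7 = -172697/47886b + 863485/47886 to the basis.

The other S-polynomials (S(f_2,h_4), S(f_3,h_4), S(f_1,h_5), S(f_2,h_5), S(f_3,h_5), S(h_4,h_5), S(f_1,h_6), S(f_2,h_6), S(f_3,h_6), S(h_4,h_6), S(h_5,h_6), S(f_1,h_7), S(f_2,h_7), S(f_3,h_7), S(h_4,h_7), S(h_5,h_7), S(h_6,h_7)) all reduce to 0 modulo the current basis, so we have a Gröbner basis.
Inter-reduce: drop elements whose leading term is divisible by another's, tail-reduce, and make monic.
Reduced Gröbner basis: {a - 4, b - 5}.

A lex Gröbner basis eliminates variables successively. Here b - 5 depends only on b, with roots {5}; lifting each root through the earlier basis elements recovers the full solutions.
  b = 5: the earlier basis element becomes a - 4 = 0, giving a = 4 — point (4, 5).
Substituting each solution back into the original system confirms all equations vanish.
A lex Gröbner basis triangularizes the system, enabling back-substitution.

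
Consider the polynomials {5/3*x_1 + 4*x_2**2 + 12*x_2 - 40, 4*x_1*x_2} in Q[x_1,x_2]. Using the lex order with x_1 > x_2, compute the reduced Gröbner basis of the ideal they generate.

This is the nonlinear analogue of row-reducing a linear system.

f_1 = 5/3*x_1 + 4*x_2**2 + 12*x_2 - 40, LT = x_1.
f_2 = 4*x_1*x_2, LT = x_1*x_2.

S(f_1,f_2): lcm = x_1*x_2. S = 12/5*x_2**3 + 36/5*x_2**2 - 24*x_2.
  leading term x_2**3: no divisor's leading term divides it; move 12/5*x_2**3 to the remainder.
  leading term x_2**2: no divisor's leading term divides it; move 36/5*x_2**2 to the remainder.
  leading term x_2: no divisor's leading term divides it; move -24*x_2 to the remainder.
  remainder 12/5*x_2**3 + 36/5*x_2**2 - 24*x_2 ≠ 0; add g_3 = 12/5*x_2**3 + 36/5*x_2**2 - 24*x_2 to the basis.

S(f_1,g_3): leading monomials are coprime, so the S-polynomial reduces to 0 (Buchberger's first criterion).
S(f_2,g_3): lcm = x_1*x_2**3. S = -3*x_1*x_2**2 + 10*x_1*x_2.
  leading term x_1*x_2**2: subtract (-9/5*x_2**2)·f_1 from -3*x_1*x_2**2 + 10*x_1*x_2 → 10*x_1*x_2 + 36/5*x_2**4 + 108/5*x_2**3 - 72*x_2**2
  leading term x_1*x_2: subtract (6*x_2)·f_1 from 10*x_1*x_2 + 36/5*x_2**4 + 108/5*x_2**3 - 72*x_2**2 → 36/5*x_2**4 - 12/5*x_2**3 - 144*x_2**2 + 240*x_2
  leading term x_2**4: subtract (3*x_2)·g_3 from 36/5*x_2**4 - 12/5*x_2**3 - 144*x_2**2 + 240*x_2 → -24*x_2**3 - 72*x_2**2 + 240*x_2
  leading term x_2**3: subtract (-10)·g_3 from -24*x_2**3 - 72*x_2**2 + 240*x_2 → 0
  remainder 0.

Every S-polynomial of the final basis reduces to 0, so we have a Gröbner basis.
Inter-reduce: drop elements whose leading term is divisible by another's, tail-reduce, and make monic.

G = {x_1 + 12/5*x_2**2 + 36/5*x_2 - 24, x_2**3 + 3*x_2**2 - 10*x_2}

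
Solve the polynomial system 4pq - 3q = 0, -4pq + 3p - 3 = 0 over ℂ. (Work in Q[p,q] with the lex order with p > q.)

Compute a lex Gröbner basis by Buchberger's algorithm.
f_1 = 4pq - 3q, LT = pq.
f_2 = -4pq + 3p - 3, LT = pq.

S(f_1,f_2): lcm = pq. S = \tfrac{3}{4}p - \tfrac{3}{4}q - \tfrac{3}{4}.
  reduce S modulo (f_1, f_2):
  remainder \tfrac{3}{4}p - \tfrac{3}{4}q - \tfrac{3}{4} ≠ 0; add h_3 = \tfrac{3}{4}p - \tfrac{3}{4}q - \tfrac{3}{4} to the basis.

S(f_1,h_3): lcm = pq. S = q^{2} + \tfrac{1}{4}q.
  reduce S modulo (f_1, f_2, h_3):
  remainder q^{2} + \tfrac{1}{4}q ≠ 0; add h_4 = q^{2} + \tfrac{1}{4}q to the basis.

The other S-polynomials (S(f_2,h_3), S(f_1,h_4), S(f_2,h_4), S(h_3,h_4)) all reduce to 0 modulo the current basis, so we have a Gröbner basis.
Inter-reduce: drop elements whose leading term is divisible by another's, tail-reduce, and make monic.
Reduced Gröbner basis: {p - q - 1, q^{2} + \tfrac{1}{4}q}.

Elimination: the polynomial q^{2} + \tfrac{1}{4}q lies in the elimination ideal for q, so q ∈ {-1/4, 0}. For each such q, the remaining basis elements (now univariate) give the rest of the solution.
  q = -1/4: the earlier basis element becomes p - \tfrac{3}{4} = 0, giving p = 3/4 — point (3/4, -1/4).
  q = 0: the earlier basis element becomes p - 1 = 0, giving p = 1 — point (1, 0).

{(3/4, -1/4), (1, 0)}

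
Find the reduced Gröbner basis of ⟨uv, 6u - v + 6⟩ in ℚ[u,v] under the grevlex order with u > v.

f_1 = uv, LT = uv.
f_2 = 6u - v + 6, LT = u.

S(f_1,f_2): lcm = uv. S = ⅙v² - v.
  leading term v²: no divisor's leading term divides it; move ⅙v² to the remainder.
  leading term v: no divisor's leading term divides it; move -v to the remainder.
  remainder ⅙v² - v ≠ 0; add g_3 = ⅙v² - v to the basis.

The other S-polynomials (S(f_1,g_3), S(f_2,g_3)) all reduce to 0 modulo the current basis, so we have a Gröbner basis.
Inter-reduce: drop elements whose leading term is divisible by another's, tail-reduce, and make monic.

G = {v² - 6v, u - ⅙v + 1}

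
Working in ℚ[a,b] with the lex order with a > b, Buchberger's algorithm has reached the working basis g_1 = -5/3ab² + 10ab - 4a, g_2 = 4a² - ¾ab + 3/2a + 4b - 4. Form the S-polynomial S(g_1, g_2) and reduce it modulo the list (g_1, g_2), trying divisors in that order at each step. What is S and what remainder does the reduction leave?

lcm(LM(g_1), LM(g_2)) = a²b².
S = (lcm/LT(g_1))·g_1 − (lcm/LT(g_2))·g_2 = -6a²b + 12/5a² + 3/16ab³ - ⅜ab² - b³ + b².
Reduce S modulo (g_1, g_2) in that order:
  leading term a²b: subtract (-3/2b)·g_2 from -6a²b + 12/5a² + 3/16ab³ - ⅜ab² - b³ + b² → 12/5a² + 3/16ab³ - 3/2ab² + 9/4ab - b³ + 7b² - 6b
  leading term a²: subtract (⅗)·g_2 from 12/5a² + 3/16ab³ - 3/2ab² + 9/4ab - b³ + 7b² - 6b → 3/16ab³ - 3/2ab² + 27/10ab - 9/10a - b³ + 7b² - 42/5b + 12/5
  leading term ab³: subtract (-9/80b)·g_1 from 3/16ab³ - 3/2ab² + 27/10ab - 9/10a - b³ + 7b² - 42/5b + 12/5 → -⅜ab² + 9/4ab - 9/10a - b³ + 7b² - 42/5b + 12/5
  leading term ab²: subtract (9/40)·g_1 from -⅜ab² + 9/4ab - 9/10a - b³ + 7b² - 42/5b + 12/5 → -b³ + 7b² - 42/5b + 12/5
  leading term b³: no divisor's leading term divides it; move -b³ to the remainder.
  leading term b²: no divisor's leading term divides it; move 7b² to the remainder.
  leading term b: no divisor's leading term divides it; move -42/5b to the remainder.
  leading term 1: no divisor's leading term divides it; move 12/5 to the remainder.
The remainder -b³ + 7b² - 42/5b + 12/5 is nonzero, so it would be added as the next basis element.

S(g_1, g_2) = -6a²b + 12/5a² + 3/16ab³ - ⅜ab² - b³ + b²; remainder on division = -b³ + 7b² - 42/5b + 12/5.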